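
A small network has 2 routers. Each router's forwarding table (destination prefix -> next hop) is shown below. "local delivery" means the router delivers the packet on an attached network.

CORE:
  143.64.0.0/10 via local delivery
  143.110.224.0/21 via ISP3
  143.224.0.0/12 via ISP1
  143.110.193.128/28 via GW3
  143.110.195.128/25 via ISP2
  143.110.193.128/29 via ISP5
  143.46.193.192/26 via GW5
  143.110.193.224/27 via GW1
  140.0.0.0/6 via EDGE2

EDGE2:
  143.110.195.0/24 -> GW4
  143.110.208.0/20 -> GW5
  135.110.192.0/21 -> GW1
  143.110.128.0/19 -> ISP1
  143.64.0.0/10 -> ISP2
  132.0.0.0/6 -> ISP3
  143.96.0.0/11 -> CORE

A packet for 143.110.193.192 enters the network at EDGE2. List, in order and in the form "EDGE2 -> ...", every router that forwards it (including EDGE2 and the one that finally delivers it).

At EDGE2: longest match for 143.110.193.192 is 143.96.0.0/11 -> CORE
At CORE: longest match for 143.110.193.192 is 143.64.0.0/10 -> local delivery

EDGE2 -> CORE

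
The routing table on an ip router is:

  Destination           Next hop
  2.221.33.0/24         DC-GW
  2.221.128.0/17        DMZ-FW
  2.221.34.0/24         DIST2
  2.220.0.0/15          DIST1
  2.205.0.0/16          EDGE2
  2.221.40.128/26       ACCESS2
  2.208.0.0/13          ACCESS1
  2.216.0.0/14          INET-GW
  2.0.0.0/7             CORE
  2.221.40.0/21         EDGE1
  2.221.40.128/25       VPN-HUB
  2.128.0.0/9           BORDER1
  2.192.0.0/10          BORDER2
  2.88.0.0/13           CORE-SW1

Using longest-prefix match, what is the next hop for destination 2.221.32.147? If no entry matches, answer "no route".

Routes whose prefix contains 2.221.32.147:
  2.0.0.0/7 (2.0.0.0 - 3.255.255.255) -> CORE
  2.128.0.0/9 (2.128.0.0 - 2.255.255.255) -> BORDER1
  2.192.0.0/10 (2.192.0.0 - 2.255.255.255) -> BORDER2
  2.220.0.0/15 (2.220.0.0 - 2.221.255.255) -> DIST1
More-specific entries that do NOT match:
  2.221.40.128/26 (2.221.40.128 - 2.221.40.191) does not contain 2.221.32.147
  2.221.40.128/25 (2.221.40.128 - 2.221.40.255) does not contain 2.221.32.147
  2.221.33.0/24 (2.221.33.0 - 2.221.33.255) does not contain 2.221.32.147
  2.221.34.0/24 (2.221.34.0 - 2.221.34.255) does not contain 2.221.32.147
  2.221.40.0/21 (2.221.40.0 - 2.221.47.255) does not contain 2.221.32.147
  2.221.128.0/17 (2.221.128.0 - 2.221.255.255) does not contain 2.221.32.147
  2.205.0.0/16 (2.205.0.0 - 2.205.255.255) does not contain 2.221.32.147
Longest matching prefix is /15 -> next hop DIST1.

DIST1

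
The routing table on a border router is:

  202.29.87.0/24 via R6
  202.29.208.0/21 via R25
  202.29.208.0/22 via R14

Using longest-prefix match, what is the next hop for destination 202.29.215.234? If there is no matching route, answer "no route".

Routes whose prefix contains 202.29.215.234:
  202.29.208.0/21 (202.29.208.0 - 202.29.215.255) -> R25
More-specific entries that do NOT match:
  202.29.87.0/24 (202.29.87.0 - 202.29.87.255) does not contain 202.29.215.234
  202.29.208.0/22 (202.29.208.0 - 202.29.211.255) does not contain 202.29.215.234
Longest matching prefix is /21 -> next hop R25.

R25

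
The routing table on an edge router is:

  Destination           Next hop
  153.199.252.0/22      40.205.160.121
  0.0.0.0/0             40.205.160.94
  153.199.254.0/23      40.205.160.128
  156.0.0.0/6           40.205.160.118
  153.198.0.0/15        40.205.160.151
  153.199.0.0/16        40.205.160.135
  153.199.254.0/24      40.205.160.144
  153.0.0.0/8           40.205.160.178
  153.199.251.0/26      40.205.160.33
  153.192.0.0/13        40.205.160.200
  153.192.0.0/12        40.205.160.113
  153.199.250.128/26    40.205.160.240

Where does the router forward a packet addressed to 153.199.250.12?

40.205.160.135

Routes whose prefix contains 153.199.250.12:
  0.0.0.0/0 (default, matches everything) -> 40.205.160.94
  153.0.0.0/8 (153.0.0.0 - 153.255.255.255) -> 40.205.160.178
  153.192.0.0/12 (153.192.0.0 - 153.207.255.255) -> 40.205.160.113
  153.192.0.0/13 (153.192.0.0 - 153.199.255.255) -> 40.205.160.200
  153.198.0.0/15 (153.198.0.0 - 153.199.255.255) -> 40.205.160.151
  153.199.0.0/16 (153.199.0.0 - 153.199.255.255) -> 40.205.160.135
More-specific entries that do NOT match:
  153.199.251.0/26 (153.199.251.0 - 153.199.251.63) does not contain 153.199.250.12
  153.199.250.128/26 (153.199.250.128 - 153.199.250.191) does not contain 153.199.250.12
  153.199.254.0/24 (153.199.254.0 - 153.199.254.255) does not contain 153.199.250.12
  153.199.254.0/23 (153.199.254.0 - 153.199.255.255) does not contain 153.199.250.12
  153.199.252.0/22 (153.199.252.0 - 153.199.255.255) does not contain 153.199.250.12
Longest matching prefix is /16 -> next hop 40.205.160.135.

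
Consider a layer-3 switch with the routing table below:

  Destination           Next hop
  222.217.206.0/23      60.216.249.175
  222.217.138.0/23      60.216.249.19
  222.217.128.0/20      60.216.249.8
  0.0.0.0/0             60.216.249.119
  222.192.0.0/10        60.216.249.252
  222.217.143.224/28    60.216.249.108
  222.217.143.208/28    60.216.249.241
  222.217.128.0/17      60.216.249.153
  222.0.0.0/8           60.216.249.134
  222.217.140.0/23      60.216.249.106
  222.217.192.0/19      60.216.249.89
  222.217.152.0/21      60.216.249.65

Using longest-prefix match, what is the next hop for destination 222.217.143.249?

60.216.249.8

Routes whose prefix contains 222.217.143.249:
  0.0.0.0/0 (default, matches everything) -> 60.216.249.119
  222.0.0.0/8 (222.0.0.0 - 222.255.255.255) -> 60.216.249.134
  222.192.0.0/10 (222.192.0.0 - 222.255.255.255) -> 60.216.249.252
  222.217.128.0/17 (222.217.128.0 - 222.217.255.255) -> 60.216.249.153
  222.217.128.0/20 (222.217.128.0 - 222.217.143.255) -> 60.216.249.8
More-specific entries that do NOT match:
  222.217.143.224/28 (222.217.143.224 - 222.217.143.239) does not contain 222.217.143.249
  222.217.143.208/28 (222.217.143.208 - 222.217.143.223) does not contain 222.217.143.249
  222.217.206.0/23 (222.217.206.0 - 222.217.207.255) does not contain 222.217.143.249
  222.217.138.0/23 (222.217.138.0 - 222.217.139.255) does not contain 222.217.143.249
  222.217.140.0/23 (222.217.140.0 - 222.217.141.255) does not contain 222.217.143.249
  222.217.152.0/21 (222.217.152.0 - 222.217.159.255) does not contain 222.217.143.249
Longest matching prefix is /20 -> next hop 60.216.249.8.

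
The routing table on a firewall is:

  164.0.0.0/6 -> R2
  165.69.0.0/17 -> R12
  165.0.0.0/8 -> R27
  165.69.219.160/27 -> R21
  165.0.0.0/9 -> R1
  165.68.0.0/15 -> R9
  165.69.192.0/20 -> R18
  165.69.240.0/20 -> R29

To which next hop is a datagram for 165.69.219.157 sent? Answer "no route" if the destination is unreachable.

Routes whose prefix contains 165.69.219.157:
  164.0.0.0/6 (164.0.0.0 - 167.255.255.255) -> R2
  165.0.0.0/8 (165.0.0.0 - 165.255.255.255) -> R27
  165.0.0.0/9 (165.0.0.0 - 165.127.255.255) -> R1
  165.68.0.0/15 (165.68.0.0 - 165.69.255.255) -> R9
More-specific entries that do NOT match:
  165.69.219.160/27 (165.69.219.160 - 165.69.219.191) does not contain 165.69.219.157
  165.69.192.0/20 (165.69.192.0 - 165.69.207.255) does not contain 165.69.219.157
  165.69.240.0/20 (165.69.240.0 - 165.69.255.255) does not contain 165.69.219.157
  165.69.0.0/17 (165.69.0.0 - 165.69.127.255) does not contain 165.69.219.157
Longest matching prefix is /15 -> next hop R9.

R9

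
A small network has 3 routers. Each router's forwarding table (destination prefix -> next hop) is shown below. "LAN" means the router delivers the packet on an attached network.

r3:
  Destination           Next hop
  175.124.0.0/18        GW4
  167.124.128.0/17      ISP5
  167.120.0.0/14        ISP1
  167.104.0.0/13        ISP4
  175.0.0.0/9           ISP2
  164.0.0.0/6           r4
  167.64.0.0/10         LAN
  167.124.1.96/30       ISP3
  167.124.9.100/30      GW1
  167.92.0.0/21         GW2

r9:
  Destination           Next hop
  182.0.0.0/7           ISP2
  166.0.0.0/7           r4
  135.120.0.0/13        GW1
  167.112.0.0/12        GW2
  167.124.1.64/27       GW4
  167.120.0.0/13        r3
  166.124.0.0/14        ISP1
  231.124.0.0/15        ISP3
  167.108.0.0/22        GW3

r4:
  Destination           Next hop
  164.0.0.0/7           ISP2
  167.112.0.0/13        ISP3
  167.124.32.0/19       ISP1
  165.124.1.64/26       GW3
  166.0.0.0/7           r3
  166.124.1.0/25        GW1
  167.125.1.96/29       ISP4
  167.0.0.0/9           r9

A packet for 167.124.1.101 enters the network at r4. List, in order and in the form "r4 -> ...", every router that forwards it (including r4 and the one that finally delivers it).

At r4: longest match for 167.124.1.101 is 167.0.0.0/9 -> r9
At r9: longest match for 167.124.1.101 is 167.120.0.0/13 -> r3
At r3: longest match for 167.124.1.101 is 167.64.0.0/10 -> LAN

r4 -> r9 -> r3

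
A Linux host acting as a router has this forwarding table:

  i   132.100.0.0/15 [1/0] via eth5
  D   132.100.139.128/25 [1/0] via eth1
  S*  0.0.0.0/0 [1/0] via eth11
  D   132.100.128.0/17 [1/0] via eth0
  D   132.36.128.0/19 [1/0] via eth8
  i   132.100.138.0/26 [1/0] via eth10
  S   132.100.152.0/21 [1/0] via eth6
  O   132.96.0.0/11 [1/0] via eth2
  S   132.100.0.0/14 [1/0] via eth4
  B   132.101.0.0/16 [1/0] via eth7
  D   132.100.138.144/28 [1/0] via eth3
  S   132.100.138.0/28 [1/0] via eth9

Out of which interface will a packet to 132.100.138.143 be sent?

eth0

Routes whose prefix contains 132.100.138.143:
  0.0.0.0/0 (default, matches everything) -> eth11
  132.96.0.0/11 (132.96.0.0 - 132.127.255.255) -> eth2
  132.100.0.0/14 (132.100.0.0 - 132.103.255.255) -> eth4
  132.100.0.0/15 (132.100.0.0 - 132.101.255.255) -> eth5
  132.100.128.0/17 (132.100.128.0 - 132.100.255.255) -> eth0
More-specific entries that do NOT match:
  132.100.138.144/28 (132.100.138.144 - 132.100.138.159) does not contain 132.100.138.143
  132.100.138.0/28 (132.100.138.0 - 132.100.138.15) does not contain 132.100.138.143
  132.100.138.0/26 (132.100.138.0 - 132.100.138.63) does not contain 132.100.138.143
  132.100.139.128/25 (132.100.139.128 - 132.100.139.255) does not contain 132.100.138.143
  132.100.152.0/21 (132.100.152.0 - 132.100.159.255) does not contain 132.100.138.143
  132.36.128.0/19 (132.36.128.0 - 132.36.159.255) does not contain 132.100.138.143
Longest matching prefix is /17 -> interface eth0.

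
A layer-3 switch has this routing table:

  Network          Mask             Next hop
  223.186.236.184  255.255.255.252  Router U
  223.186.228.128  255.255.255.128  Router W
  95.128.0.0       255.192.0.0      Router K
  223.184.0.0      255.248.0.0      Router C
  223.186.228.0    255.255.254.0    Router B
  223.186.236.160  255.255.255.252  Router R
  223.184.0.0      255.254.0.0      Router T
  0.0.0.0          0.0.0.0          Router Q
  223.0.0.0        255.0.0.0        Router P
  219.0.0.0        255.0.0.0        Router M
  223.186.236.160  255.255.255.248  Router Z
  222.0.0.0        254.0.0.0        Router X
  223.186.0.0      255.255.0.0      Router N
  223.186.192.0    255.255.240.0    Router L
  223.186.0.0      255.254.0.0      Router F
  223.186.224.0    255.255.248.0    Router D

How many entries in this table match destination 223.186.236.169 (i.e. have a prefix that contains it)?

Prefixes containing 223.186.236.169:
  0.0.0.0/0 (default, matches everything)
  222.0.0.0/7 (222.0.0.0 - 223.255.255.255)
  223.0.0.0/8 (223.0.0.0 - 223.255.255.255)
  223.184.0.0/13 (223.184.0.0 - 223.191.255.255)
  223.186.0.0/15 (223.186.0.0 - 223.187.255.255)
  223.186.0.0/16 (223.186.0.0 - 223.186.255.255)
Total matching entries: 6.

6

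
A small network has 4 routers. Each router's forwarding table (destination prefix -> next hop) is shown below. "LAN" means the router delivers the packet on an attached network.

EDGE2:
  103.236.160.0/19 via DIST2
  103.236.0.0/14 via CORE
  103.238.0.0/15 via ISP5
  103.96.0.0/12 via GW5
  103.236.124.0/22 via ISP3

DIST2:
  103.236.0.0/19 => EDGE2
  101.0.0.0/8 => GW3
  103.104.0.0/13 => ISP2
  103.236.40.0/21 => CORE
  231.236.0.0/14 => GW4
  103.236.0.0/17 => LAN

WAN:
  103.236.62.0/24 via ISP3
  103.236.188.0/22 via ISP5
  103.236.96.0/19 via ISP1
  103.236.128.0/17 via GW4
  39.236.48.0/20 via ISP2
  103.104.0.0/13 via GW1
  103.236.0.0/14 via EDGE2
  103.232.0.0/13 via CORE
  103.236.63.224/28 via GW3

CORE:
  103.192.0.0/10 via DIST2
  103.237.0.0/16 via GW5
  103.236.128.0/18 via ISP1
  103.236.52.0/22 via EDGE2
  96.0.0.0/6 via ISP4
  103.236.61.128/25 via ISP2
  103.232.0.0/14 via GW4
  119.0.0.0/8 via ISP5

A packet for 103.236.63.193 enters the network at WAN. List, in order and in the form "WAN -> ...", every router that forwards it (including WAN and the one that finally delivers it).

At WAN: longest match for 103.236.63.193 is 103.236.0.0/14 -> EDGE2
At EDGE2: longest match for 103.236.63.193 is 103.236.0.0/14 -> CORE
At CORE: longest match for 103.236.63.193 is 103.192.0.0/10 -> DIST2
At DIST2: longest match for 103.236.63.193 is 103.236.0.0/17 -> LAN

WAN -> EDGE2 -> CORE -> DIST2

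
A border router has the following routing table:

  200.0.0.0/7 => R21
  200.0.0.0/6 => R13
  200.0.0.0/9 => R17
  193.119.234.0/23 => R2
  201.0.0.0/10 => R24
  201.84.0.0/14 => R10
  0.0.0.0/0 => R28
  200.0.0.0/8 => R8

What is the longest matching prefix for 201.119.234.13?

200.0.0.0/7

Entries matching 201.119.234.13:
  0.0.0.0/0 (default, matches everything)
  200.0.0.0/6 (200.0.0.0 - 203.255.255.255)
  200.0.0.0/7 (200.0.0.0 - 201.255.255.255)
Most specific is 200.0.0.0/7.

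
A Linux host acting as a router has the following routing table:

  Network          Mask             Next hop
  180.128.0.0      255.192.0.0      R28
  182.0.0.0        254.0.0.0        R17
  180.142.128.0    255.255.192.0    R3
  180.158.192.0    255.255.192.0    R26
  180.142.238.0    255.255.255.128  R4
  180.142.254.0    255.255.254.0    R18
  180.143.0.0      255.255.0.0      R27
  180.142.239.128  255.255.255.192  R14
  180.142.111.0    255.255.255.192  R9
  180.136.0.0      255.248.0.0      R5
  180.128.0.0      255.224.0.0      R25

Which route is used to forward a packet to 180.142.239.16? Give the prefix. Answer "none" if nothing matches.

180.136.0.0/13

Entries matching 180.142.239.16:
  180.128.0.0/10 (180.128.0.0 - 180.191.255.255)
  180.128.0.0/11 (180.128.0.0 - 180.159.255.255)
  180.136.0.0/13 (180.136.0.0 - 180.143.255.255)
Most specific is 180.136.0.0/13.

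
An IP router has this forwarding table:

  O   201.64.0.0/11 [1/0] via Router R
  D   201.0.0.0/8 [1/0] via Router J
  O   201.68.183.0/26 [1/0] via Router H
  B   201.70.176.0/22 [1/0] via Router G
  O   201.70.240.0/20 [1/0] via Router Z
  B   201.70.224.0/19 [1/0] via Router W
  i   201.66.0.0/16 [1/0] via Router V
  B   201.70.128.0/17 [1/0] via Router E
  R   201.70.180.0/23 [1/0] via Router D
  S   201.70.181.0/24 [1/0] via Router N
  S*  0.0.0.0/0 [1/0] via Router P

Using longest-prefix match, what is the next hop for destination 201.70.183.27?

Routes whose prefix contains 201.70.183.27:
  0.0.0.0/0 (default, matches everything) -> Router P
  201.0.0.0/8 (201.0.0.0 - 201.255.255.255) -> Router J
  201.64.0.0/11 (201.64.0.0 - 201.95.255.255) -> Router R
  201.70.128.0/17 (201.70.128.0 - 201.70.255.255) -> Router E
More-specific entries that do NOT match:
  201.68.183.0/26 (201.68.183.0 - 201.68.183.63) does not contain 201.70.183.27
  201.70.181.0/24 (201.70.181.0 - 201.70.181.255) does not contain 201.70.183.27
  201.70.180.0/23 (201.70.180.0 - 201.70.181.255) does not contain 201.70.183.27
  201.70.176.0/22 (201.70.176.0 - 201.70.179.255) does not contain 201.70.183.27
  201.70.240.0/20 (201.70.240.0 - 201.70.255.255) does not contain 201.70.183.27
  201.70.224.0/19 (201.70.224.0 - 201.70.255.255) does not contain 201.70.183.27
Longest matching prefix is /17 -> next hop Router E.

Router E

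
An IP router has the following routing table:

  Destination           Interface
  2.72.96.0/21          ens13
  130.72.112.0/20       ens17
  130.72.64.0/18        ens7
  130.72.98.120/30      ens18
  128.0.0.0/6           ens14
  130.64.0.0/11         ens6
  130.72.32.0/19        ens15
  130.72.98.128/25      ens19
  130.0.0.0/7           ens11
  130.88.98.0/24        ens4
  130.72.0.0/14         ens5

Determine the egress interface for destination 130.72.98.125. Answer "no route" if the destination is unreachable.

ens7

Routes whose prefix contains 130.72.98.125:
  128.0.0.0/6 (128.0.0.0 - 131.255.255.255) -> ens14
  130.0.0.0/7 (130.0.0.0 - 131.255.255.255) -> ens11
  130.64.0.0/11 (130.64.0.0 - 130.95.255.255) -> ens6
  130.72.0.0/14 (130.72.0.0 - 130.75.255.255) -> ens5
  130.72.64.0/18 (130.72.64.0 - 130.72.127.255) -> ens7
More-specific entries that do NOT match:
  130.72.98.120/30 (130.72.98.120 - 130.72.98.123) does not contain 130.72.98.125
  130.72.98.128/25 (130.72.98.128 - 130.72.98.255) does not contain 130.72.98.125
  130.88.98.0/24 (130.88.98.0 - 130.88.98.255) does not contain 130.72.98.125
  2.72.96.0/21 (2.72.96.0 - 2.72.103.255) does not contain 130.72.98.125
  130.72.112.0/20 (130.72.112.0 - 130.72.127.255) does not contain 130.72.98.125
  130.72.32.0/19 (130.72.32.0 - 130.72.63.255) does not contain 130.72.98.125
Longest matching prefix is /18 -> interface ens7.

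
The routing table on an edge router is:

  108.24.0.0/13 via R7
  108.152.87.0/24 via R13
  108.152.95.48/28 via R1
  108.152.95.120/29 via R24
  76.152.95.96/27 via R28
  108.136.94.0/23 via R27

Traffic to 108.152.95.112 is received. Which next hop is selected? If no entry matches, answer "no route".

no route

No entry's prefix contains 108.152.95.112; there is no default route.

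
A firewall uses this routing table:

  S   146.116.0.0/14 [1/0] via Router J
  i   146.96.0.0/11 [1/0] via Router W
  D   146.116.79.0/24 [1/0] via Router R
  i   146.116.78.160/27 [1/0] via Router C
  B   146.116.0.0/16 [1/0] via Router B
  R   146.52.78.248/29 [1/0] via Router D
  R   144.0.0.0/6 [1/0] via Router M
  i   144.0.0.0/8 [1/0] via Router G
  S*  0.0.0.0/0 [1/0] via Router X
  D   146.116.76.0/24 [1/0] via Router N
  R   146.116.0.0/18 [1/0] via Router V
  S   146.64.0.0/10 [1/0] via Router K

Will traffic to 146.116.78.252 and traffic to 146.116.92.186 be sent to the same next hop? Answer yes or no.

146.116.78.252: longest match 146.116.0.0/16 -> Router B
146.116.92.186: longest match 146.116.0.0/16 -> Router B

yes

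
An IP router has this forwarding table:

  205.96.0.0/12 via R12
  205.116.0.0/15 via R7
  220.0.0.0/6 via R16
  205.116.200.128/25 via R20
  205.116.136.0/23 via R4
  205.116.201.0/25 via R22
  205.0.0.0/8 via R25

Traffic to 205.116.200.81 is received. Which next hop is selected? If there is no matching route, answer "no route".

Routes whose prefix contains 205.116.200.81:
  205.0.0.0/8 (205.0.0.0 - 205.255.255.255) -> R25
  205.116.0.0/15 (205.116.0.0 - 205.117.255.255) -> R7
More-specific entries that do NOT match:
  205.116.200.128/25 (205.116.200.128 - 205.116.200.255) does not contain 205.116.200.81
  205.116.201.0/25 (205.116.201.0 - 205.116.201.127) does not contain 205.116.200.81
  205.116.136.0/23 (205.116.136.0 - 205.116.137.255) does not contain 205.116.200.81
Longest matching prefix is /15 -> next hop R7.

R7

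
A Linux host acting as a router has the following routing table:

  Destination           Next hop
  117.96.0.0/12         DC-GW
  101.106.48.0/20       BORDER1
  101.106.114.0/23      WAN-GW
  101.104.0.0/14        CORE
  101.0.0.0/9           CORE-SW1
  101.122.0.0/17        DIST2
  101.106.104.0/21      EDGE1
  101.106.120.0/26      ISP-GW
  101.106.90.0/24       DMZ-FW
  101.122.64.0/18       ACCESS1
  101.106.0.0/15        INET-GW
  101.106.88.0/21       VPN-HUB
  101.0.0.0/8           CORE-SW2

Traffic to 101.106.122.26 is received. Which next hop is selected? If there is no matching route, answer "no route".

INET-GW

Routes whose prefix contains 101.106.122.26:
  101.0.0.0/8 (101.0.0.0 - 101.255.255.255) -> CORE-SW2
  101.0.0.0/9 (101.0.0.0 - 101.127.255.255) -> CORE-SW1
  101.104.0.0/14 (101.104.0.0 - 101.107.255.255) -> CORE
  101.106.0.0/15 (101.106.0.0 - 101.107.255.255) -> INET-GW
More-specific entries that do NOT match:
  101.106.120.0/26 (101.106.120.0 - 101.106.120.63) does not contain 101.106.122.26
  101.106.90.0/24 (101.106.90.0 - 101.106.90.255) does not contain 101.106.122.26
  101.106.114.0/23 (101.106.114.0 - 101.106.115.255) does not contain 101.106.122.26
  101.106.104.0/21 (101.106.104.0 - 101.106.111.255) does not contain 101.106.122.26
  101.106.88.0/21 (101.106.88.0 - 101.106.95.255) does not contain 101.106.122.26
  101.106.48.0/20 (101.106.48.0 - 101.106.63.255) does not contain 101.106.122.26
  101.122.64.0/18 (101.122.64.0 - 101.122.127.255) does not contain 101.106.122.26
  101.122.0.0/17 (101.122.0.0 - 101.122.127.255) does not contain 101.106.122.26
Longest matching prefix is /15 -> next hop INET-GW.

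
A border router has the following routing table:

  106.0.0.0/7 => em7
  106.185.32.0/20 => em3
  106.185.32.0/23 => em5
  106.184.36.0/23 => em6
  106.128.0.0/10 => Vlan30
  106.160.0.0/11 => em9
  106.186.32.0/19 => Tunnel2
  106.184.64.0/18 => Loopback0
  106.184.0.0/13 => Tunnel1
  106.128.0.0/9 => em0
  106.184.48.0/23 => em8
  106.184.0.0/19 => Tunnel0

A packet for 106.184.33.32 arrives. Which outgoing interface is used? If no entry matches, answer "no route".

Tunnel1

Routes whose prefix contains 106.184.33.32:
  106.0.0.0/7 (106.0.0.0 - 107.255.255.255) -> em7
  106.128.0.0/9 (106.128.0.0 - 106.255.255.255) -> em0
  106.128.0.0/10 (106.128.0.0 - 106.191.255.255) -> Vlan30
  106.160.0.0/11 (106.160.0.0 - 106.191.255.255) -> em9
  106.184.0.0/13 (106.184.0.0 - 106.191.255.255) -> Tunnel1
More-specific entries that do NOT match:
  106.185.32.0/23 (106.185.32.0 - 106.185.33.255) does not contain 106.184.33.32
  106.184.36.0/23 (106.184.36.0 - 106.184.37.255) does not contain 106.184.33.32
  106.184.48.0/23 (106.184.48.0 - 106.184.49.255) does not contain 106.184.33.32
  106.185.32.0/20 (106.185.32.0 - 106.185.47.255) does not contain 106.184.33.32
  106.186.32.0/19 (106.186.32.0 - 106.186.63.255) does not contain 106.184.33.32
  106.184.0.0/19 (106.184.0.0 - 106.184.31.255) does not contain 106.184.33.32
  106.184.64.0/18 (106.184.64.0 - 106.184.127.255) does not contain 106.184.33.32
Longest matching prefix is /13 -> interface Tunnel1.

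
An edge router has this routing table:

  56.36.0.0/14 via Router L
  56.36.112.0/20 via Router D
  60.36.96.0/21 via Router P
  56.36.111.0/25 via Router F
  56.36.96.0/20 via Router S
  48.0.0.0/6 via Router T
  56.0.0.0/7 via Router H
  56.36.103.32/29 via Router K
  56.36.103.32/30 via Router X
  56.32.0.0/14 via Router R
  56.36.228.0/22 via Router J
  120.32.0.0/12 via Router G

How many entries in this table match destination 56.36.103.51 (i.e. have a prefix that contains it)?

3

Prefixes containing 56.36.103.51:
  56.0.0.0/7 (56.0.0.0 - 57.255.255.255)
  56.36.0.0/14 (56.36.0.0 - 56.39.255.255)
  56.36.96.0/20 (56.36.96.0 - 56.36.111.255)
Total matching entries: 3.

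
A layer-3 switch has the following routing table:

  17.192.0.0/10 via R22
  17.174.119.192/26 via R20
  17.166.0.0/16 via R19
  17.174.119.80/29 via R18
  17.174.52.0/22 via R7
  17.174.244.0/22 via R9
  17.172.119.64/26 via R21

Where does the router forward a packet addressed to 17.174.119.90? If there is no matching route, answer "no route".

no route

No entry's prefix contains 17.174.119.90; there is no default route.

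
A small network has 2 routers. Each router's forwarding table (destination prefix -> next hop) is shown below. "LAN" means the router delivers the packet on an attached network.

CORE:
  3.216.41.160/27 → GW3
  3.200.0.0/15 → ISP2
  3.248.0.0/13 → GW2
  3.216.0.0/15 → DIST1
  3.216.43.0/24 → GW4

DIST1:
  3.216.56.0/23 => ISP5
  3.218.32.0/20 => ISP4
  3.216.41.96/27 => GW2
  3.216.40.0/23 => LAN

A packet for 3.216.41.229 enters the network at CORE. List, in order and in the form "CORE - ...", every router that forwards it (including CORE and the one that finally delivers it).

At CORE: longest match for 3.216.41.229 is 3.216.0.0/15 -> DIST1
At DIST1: longest match for 3.216.41.229 is 3.216.40.0/23 -> LAN

CORE - DIST1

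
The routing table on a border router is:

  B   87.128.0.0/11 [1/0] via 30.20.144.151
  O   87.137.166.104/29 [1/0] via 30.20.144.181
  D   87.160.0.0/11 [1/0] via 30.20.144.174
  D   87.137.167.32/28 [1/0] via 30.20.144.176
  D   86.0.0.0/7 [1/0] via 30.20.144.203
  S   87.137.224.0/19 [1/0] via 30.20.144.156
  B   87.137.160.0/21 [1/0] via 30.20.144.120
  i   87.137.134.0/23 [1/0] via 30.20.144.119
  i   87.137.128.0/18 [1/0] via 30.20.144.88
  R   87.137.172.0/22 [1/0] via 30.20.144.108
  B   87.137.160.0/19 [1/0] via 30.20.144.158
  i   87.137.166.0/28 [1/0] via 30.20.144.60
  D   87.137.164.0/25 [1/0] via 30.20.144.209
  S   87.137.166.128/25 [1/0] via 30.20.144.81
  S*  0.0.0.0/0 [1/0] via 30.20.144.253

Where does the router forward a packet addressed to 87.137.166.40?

30.20.144.120

Routes whose prefix contains 87.137.166.40:
  0.0.0.0/0 (default, matches everything) -> 30.20.144.253
  86.0.0.0/7 (86.0.0.0 - 87.255.255.255) -> 30.20.144.203
  87.128.0.0/11 (87.128.0.0 - 87.159.255.255) -> 30.20.144.151
  87.137.128.0/18 (87.137.128.0 - 87.137.191.255) -> 30.20.144.88
  87.137.160.0/19 (87.137.160.0 - 87.137.191.255) -> 30.20.144.158
  87.137.160.0/21 (87.137.160.0 - 87.137.167.255) -> 30.20.144.120
More-specific entries that do NOT match:
  87.137.166.104/29 (87.137.166.104 - 87.137.166.111) does not contain 87.137.166.40
  87.137.167.32/28 (87.137.167.32 - 87.137.167.47) does not contain 87.137.166.40
  87.137.166.0/28 (87.137.166.0 - 87.137.166.15) does not contain 87.137.166.40
  87.137.164.0/25 (87.137.164.0 - 87.137.164.127) does not contain 87.137.166.40
  87.137.166.128/25 (87.137.166.128 - 87.137.166.255) does not contain 87.137.166.40
  87.137.134.0/23 (87.137.134.0 - 87.137.135.255) does not contain 87.137.166.40
  87.137.172.0/22 (87.137.172.0 - 87.137.175.255) does not contain 87.137.166.40
Longest matching prefix is /21 -> next hop 30.20.144.120.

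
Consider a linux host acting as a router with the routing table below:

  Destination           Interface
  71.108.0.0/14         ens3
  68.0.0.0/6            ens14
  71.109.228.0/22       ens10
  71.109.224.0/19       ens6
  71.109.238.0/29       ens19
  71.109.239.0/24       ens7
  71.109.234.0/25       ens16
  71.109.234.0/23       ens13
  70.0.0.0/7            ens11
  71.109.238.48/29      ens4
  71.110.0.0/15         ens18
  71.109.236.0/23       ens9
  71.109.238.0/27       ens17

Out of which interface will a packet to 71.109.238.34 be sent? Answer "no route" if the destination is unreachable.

Routes whose prefix contains 71.109.238.34:
  68.0.0.0/6 (68.0.0.0 - 71.255.255.255) -> ens14
  70.0.0.0/7 (70.0.0.0 - 71.255.255.255) -> ens11
  71.108.0.0/14 (71.108.0.0 - 71.111.255.255) -> ens3
  71.109.224.0/19 (71.109.224.0 - 71.109.255.255) -> ens6
More-specific entries that do NOT match:
  71.109.238.0/29 (71.109.238.0 - 71.109.238.7) does not contain 71.109.238.34
  71.109.238.48/29 (71.109.238.48 - 71.109.238.55) does not contain 71.109.238.34
  71.109.238.0/27 (71.109.238.0 - 71.109.238.31) does not contain 71.109.238.34
  71.109.234.0/25 (71.109.234.0 - 71.109.234.127) does not contain 71.109.238.34
  71.109.239.0/24 (71.109.239.0 - 71.109.239.255) does not contain 71.109.238.34
  71.109.234.0/23 (71.109.234.0 - 71.109.235.255) does not contain 71.109.238.34
  71.109.236.0/23 (71.109.236.0 - 71.109.237.255) does not contain 71.109.238.34
  71.109.228.0/22 (71.109.228.0 - 71.109.231.255) does not contain 71.109.238.34
Longest matching prefix is /19 -> interface ens6.

ens6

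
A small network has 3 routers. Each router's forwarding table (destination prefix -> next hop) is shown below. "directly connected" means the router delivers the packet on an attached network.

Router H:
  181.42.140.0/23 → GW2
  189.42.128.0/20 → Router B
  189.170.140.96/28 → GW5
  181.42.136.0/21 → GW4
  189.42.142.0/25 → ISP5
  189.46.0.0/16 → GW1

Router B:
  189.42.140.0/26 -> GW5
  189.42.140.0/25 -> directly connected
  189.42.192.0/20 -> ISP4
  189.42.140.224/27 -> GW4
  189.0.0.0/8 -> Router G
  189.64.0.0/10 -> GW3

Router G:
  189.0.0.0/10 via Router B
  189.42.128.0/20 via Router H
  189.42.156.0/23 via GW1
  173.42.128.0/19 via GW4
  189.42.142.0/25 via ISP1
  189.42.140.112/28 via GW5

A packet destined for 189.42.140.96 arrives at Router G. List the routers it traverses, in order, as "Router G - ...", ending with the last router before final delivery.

At Router G: longest match for 189.42.140.96 is 189.42.128.0/20 -> Router H
At Router H: longest match for 189.42.140.96 is 189.42.128.0/20 -> Router B
At Router B: longest match for 189.42.140.96 is 189.42.140.0/25 -> directly connected

Router G - Router H - Router B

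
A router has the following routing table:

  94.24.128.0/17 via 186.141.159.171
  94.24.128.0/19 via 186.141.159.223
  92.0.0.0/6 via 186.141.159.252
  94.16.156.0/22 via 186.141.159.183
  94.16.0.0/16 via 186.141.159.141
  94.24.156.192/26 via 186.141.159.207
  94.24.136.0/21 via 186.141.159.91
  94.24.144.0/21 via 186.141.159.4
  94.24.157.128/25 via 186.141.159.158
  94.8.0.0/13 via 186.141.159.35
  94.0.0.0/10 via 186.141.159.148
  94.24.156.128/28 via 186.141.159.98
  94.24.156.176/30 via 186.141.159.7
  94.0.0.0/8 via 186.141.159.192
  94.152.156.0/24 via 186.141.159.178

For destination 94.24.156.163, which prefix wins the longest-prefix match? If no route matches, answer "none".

94.24.128.0/19

Entries matching 94.24.156.163:
  92.0.0.0/6 (92.0.0.0 - 95.255.255.255)
  94.0.0.0/8 (94.0.0.0 - 94.255.255.255)
  94.0.0.0/10 (94.0.0.0 - 94.63.255.255)
  94.24.128.0/17 (94.24.128.0 - 94.24.255.255)
  94.24.128.0/19 (94.24.128.0 - 94.24.159.255)
Most specific is 94.24.128.0/19.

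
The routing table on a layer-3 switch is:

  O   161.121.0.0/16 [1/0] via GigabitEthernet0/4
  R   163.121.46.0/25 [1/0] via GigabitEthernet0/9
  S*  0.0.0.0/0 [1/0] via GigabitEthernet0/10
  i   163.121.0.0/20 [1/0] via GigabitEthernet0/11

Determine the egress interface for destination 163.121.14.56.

Routes whose prefix contains 163.121.14.56:
  0.0.0.0/0 (default, matches everything) -> GigabitEthernet0/10
  163.121.0.0/20 (163.121.0.0 - 163.121.15.255) -> GigabitEthernet0/11
More-specific entries that do NOT match:
  163.121.46.0/25 (163.121.46.0 - 163.121.46.127) does not contain 163.121.14.56
Longest matching prefix is /20 -> interface GigabitEthernet0/11.

GigabitEthernet0/11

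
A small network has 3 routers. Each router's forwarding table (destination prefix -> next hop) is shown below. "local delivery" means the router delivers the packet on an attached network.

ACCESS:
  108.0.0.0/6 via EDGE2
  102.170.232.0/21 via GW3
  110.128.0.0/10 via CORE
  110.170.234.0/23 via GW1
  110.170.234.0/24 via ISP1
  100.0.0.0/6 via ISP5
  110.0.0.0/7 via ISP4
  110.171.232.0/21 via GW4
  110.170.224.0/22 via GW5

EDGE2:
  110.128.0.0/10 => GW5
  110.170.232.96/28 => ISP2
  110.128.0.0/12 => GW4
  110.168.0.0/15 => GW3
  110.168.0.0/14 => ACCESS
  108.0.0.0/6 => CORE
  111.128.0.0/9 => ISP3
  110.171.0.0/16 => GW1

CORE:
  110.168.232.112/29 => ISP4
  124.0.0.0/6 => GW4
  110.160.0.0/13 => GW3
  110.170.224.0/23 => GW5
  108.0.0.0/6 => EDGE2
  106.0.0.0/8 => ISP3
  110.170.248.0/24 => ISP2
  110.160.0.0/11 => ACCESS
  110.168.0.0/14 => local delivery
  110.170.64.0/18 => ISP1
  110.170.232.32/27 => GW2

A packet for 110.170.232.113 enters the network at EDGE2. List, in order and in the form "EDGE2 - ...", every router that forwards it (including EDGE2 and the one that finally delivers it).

At EDGE2: longest match for 110.170.232.113 is 110.168.0.0/14 -> ACCESS
At ACCESS: longest match for 110.170.232.113 is 110.128.0.0/10 -> CORE
At CORE: longest match for 110.170.232.113 is 110.168.0.0/14 -> local delivery

EDGE2 - ACCESS - CORE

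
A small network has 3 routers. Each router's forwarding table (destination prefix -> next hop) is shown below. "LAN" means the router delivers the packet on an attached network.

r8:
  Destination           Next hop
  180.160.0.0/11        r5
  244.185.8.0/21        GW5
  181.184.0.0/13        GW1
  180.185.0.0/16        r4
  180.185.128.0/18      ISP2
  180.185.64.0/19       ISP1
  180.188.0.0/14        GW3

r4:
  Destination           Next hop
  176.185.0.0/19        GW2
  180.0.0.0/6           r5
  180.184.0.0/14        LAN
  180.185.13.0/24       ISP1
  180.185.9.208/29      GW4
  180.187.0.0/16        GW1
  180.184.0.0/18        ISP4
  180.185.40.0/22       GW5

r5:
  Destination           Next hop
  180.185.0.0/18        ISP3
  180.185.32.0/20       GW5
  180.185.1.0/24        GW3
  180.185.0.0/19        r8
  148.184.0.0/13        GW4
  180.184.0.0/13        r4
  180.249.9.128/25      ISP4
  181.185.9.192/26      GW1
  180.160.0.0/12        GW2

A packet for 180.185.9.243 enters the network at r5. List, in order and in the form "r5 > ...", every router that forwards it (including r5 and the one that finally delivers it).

At r5: longest match for 180.185.9.243 is 180.185.0.0/19 -> r8
At r8: longest match for 180.185.9.243 is 180.185.0.0/16 -> r4
At r4: longest match for 180.185.9.243 is 180.184.0.0/14 -> LAN

r5 > r8 > r4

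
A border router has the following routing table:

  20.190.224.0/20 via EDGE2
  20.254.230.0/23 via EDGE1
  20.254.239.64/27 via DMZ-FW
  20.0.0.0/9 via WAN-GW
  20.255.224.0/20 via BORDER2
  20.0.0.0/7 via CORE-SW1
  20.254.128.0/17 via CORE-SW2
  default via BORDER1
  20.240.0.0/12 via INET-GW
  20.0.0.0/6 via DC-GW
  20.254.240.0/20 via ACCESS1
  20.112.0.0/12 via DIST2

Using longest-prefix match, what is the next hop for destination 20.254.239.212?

CORE-SW2

Routes whose prefix contains 20.254.239.212:
  0.0.0.0/0 (default, matches everything) -> BORDER1
  20.0.0.0/6 (20.0.0.0 - 23.255.255.255) -> DC-GW
  20.0.0.0/7 (20.0.0.0 - 21.255.255.255) -> CORE-SW1
  20.240.0.0/12 (20.240.0.0 - 20.255.255.255) -> INET-GW
  20.254.128.0/17 (20.254.128.0 - 20.254.255.255) -> CORE-SW2
More-specific entries that do NOT match:
  20.254.239.64/27 (20.254.239.64 - 20.254.239.95) does not contain 20.254.239.212
  20.254.230.0/23 (20.254.230.0 - 20.254.231.255) does not contain 20.254.239.212
  20.190.224.0/20 (20.190.224.0 - 20.190.239.255) does not contain 20.254.239.212
  20.255.224.0/20 (20.255.224.0 - 20.255.239.255) does not contain 20.254.239.212
  20.254.240.0/20 (20.254.240.0 - 20.254.255.255) does not contain 20.254.239.212
Longest matching prefix is /17 -> next hop CORE-SW2.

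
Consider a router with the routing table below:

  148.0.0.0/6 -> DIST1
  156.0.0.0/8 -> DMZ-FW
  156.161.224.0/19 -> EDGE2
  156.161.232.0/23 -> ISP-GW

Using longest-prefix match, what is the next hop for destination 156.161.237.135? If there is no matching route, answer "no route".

EDGE2

Routes whose prefix contains 156.161.237.135:
  156.0.0.0/8 (156.0.0.0 - 156.255.255.255) -> DMZ-FW
  156.161.224.0/19 (156.161.224.0 - 156.161.255.255) -> EDGE2
More-specific entries that do NOT match:
  156.161.232.0/23 (156.161.232.0 - 156.161.233.255) does not contain 156.161.237.135
Longest matching prefix is /19 -> next hop EDGE2.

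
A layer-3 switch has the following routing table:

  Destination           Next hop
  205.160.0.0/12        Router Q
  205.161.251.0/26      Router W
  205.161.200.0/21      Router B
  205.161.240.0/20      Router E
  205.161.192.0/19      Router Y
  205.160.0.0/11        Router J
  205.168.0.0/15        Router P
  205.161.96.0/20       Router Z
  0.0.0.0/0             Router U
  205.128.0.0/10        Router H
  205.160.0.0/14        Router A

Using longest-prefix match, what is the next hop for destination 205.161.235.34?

Router A

Routes whose prefix contains 205.161.235.34:
  0.0.0.0/0 (default, matches everything) -> Router U
  205.128.0.0/10 (205.128.0.0 - 205.191.255.255) -> Router H
  205.160.0.0/11 (205.160.0.0 - 205.191.255.255) -> Router J
  205.160.0.0/12 (205.160.0.0 - 205.175.255.255) -> Router Q
  205.160.0.0/14 (205.160.0.0 - 205.163.255.255) -> Router A
More-specific entries that do NOT match:
  205.161.251.0/26 (205.161.251.0 - 205.161.251.63) does not contain 205.161.235.34
  205.161.200.0/21 (205.161.200.0 - 205.161.207.255) does not contain 205.161.235.34
  205.161.240.0/20 (205.161.240.0 - 205.161.255.255) does not contain 205.161.235.34
  205.161.96.0/20 (205.161.96.0 - 205.161.111.255) does not contain 205.161.235.34
  205.161.192.0/19 (205.161.192.0 - 205.161.223.255) does not contain 205.161.235.34
  205.168.0.0/15 (205.168.0.0 - 205.169.255.255) does not contain 205.161.235.34
Longest matching prefix is /14 -> next hop Router A.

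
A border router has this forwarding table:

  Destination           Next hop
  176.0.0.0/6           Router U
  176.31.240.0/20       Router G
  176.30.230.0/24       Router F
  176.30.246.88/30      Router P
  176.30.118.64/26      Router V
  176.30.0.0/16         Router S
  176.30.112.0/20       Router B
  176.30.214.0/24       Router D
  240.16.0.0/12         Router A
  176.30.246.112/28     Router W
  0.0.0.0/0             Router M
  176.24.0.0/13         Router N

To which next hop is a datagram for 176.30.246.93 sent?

Routes whose prefix contains 176.30.246.93:
  0.0.0.0/0 (default, matches everything) -> Router M
  176.0.0.0/6 (176.0.0.0 - 179.255.255.255) -> Router U
  176.24.0.0/13 (176.24.0.0 - 176.31.255.255) -> Router N
  176.30.0.0/16 (176.30.0.0 - 176.30.255.255) -> Router S
More-specific entries that do NOT match:
  176.30.246.88/30 (176.30.246.88 - 176.30.246.91) does not contain 176.30.246.93
  176.30.246.112/28 (176.30.246.112 - 176.30.246.127) does not contain 176.30.246.93
  176.30.118.64/26 (176.30.118.64 - 176.30.118.127) does not contain 176.30.246.93
  176.30.230.0/24 (176.30.230.0 - 176.30.230.255) does not contain 176.30.246.93
  176.30.214.0/24 (176.30.214.0 - 176.30.214.255) does not contain 176.30.246.93
  176.31.240.0/20 (176.31.240.0 - 176.31.255.255) does not contain 176.30.246.93
  176.30.112.0/20 (176.30.112.0 - 176.30.127.255) does not contain 176.30.246.93
Longest matching prefix is /16 -> next hop Router S.

Router S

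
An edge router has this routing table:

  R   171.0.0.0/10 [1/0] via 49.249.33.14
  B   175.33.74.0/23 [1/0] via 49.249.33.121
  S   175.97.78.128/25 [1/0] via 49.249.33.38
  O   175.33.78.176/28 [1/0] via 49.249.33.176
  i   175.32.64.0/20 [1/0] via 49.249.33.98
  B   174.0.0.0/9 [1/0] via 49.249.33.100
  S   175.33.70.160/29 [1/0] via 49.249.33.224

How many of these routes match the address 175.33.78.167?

No listed prefix contains 175.33.78.167.
Total matching entries: 0.

0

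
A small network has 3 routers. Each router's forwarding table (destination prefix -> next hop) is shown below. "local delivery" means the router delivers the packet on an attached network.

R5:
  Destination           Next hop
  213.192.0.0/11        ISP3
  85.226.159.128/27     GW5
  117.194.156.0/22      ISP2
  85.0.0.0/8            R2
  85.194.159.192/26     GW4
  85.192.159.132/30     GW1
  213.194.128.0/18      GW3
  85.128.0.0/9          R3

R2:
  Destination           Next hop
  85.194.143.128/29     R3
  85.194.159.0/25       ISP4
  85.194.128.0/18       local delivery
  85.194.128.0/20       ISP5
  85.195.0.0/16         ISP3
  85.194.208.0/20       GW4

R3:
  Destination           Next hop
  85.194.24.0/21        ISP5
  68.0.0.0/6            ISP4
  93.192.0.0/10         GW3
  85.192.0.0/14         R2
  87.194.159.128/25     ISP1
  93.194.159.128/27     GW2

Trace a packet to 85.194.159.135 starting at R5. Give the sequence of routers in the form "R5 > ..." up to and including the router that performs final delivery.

At R5: longest match for 85.194.159.135 is 85.128.0.0/9 -> R3
At R3: longest match for 85.194.159.135 is 85.192.0.0/14 -> R2
At R2: longest match for 85.194.159.135 is 85.194.128.0/18 -> local delivery

R5 > R3 > R2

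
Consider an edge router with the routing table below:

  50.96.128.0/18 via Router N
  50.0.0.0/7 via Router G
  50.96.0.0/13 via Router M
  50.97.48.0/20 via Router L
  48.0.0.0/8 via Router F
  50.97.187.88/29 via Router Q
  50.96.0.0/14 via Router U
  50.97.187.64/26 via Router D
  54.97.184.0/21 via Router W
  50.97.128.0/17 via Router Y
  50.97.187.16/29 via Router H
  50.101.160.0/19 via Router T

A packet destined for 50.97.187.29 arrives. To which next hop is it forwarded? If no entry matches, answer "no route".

Router Y

Routes whose prefix contains 50.97.187.29:
  50.0.0.0/7 (50.0.0.0 - 51.255.255.255) -> Router G
  50.96.0.0/13 (50.96.0.0 - 50.103.255.255) -> Router M
  50.96.0.0/14 (50.96.0.0 - 50.99.255.255) -> Router U
  50.97.128.0/17 (50.97.128.0 - 50.97.255.255) -> Router Y
More-specific entries that do NOT match:
  50.97.187.88/29 (50.97.187.88 - 50.97.187.95) does not contain 50.97.187.29
  50.97.187.16/29 (50.97.187.16 - 50.97.187.23) does not contain 50.97.187.29
  50.97.187.64/26 (50.97.187.64 - 50.97.187.127) does not contain 50.97.187.29
  54.97.184.0/21 (54.97.184.0 - 54.97.191.255) does not contain 50.97.187.29
  50.97.48.0/20 (50.97.48.0 - 50.97.63.255) does not contain 50.97.187.29
  50.101.160.0/19 (50.101.160.0 - 50.101.191.255) does not contain 50.97.187.29
  50.96.128.0/18 (50.96.128.0 - 50.96.191.255) does not contain 50.97.187.29
Longest matching prefix is /17 -> next hop Router Y.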